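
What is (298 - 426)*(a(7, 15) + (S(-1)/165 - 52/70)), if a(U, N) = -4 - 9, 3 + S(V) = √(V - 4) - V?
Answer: 2033536/1155 - 128*I*√5/165 ≈ 1760.6 - 1.7346*I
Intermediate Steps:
S(V) = -3 + √(-4 + V) - V (S(V) = -3 + (√(V - 4) - V) = -3 + (√(-4 + V) - V) = -3 + √(-4 + V) - V)
a(U, N) = -13
(298 - 426)*(a(7, 15) + (S(-1)/165 - 52/70)) = (298 - 426)*(-13 + ((-3 + √(-4 - 1) - 1*(-1))/165 - 52/70)) = -128*(-13 + ((-3 + √(-5) + 1)*(1/165) - 52*1/70)) = -128*(-13 + ((-3 + I*√5 + 1)*(1/165) - 26/35)) = -128*(-13 + ((-2 + I*√5)*(1/165) - 26/35)) = -128*(-13 + ((-2/165 + I*√5/165) - 26/35)) = -128*(-13 + (-872/1155 + I*√5/165)) = -128*(-15887/1155 + I*√5/165) = 2033536/1155 - 128*I*√5/165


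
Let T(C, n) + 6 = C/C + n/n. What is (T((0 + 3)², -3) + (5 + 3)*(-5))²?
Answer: 1936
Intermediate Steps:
T(C, n) = -4 (T(C, n) = -6 + (C/C + n/n) = -6 + (1 + 1) = -6 + 2 = -4)
(T((0 + 3)², -3) + (5 + 3)*(-5))² = (-4 + (5 + 3)*(-5))² = (-4 + 8*(-5))² = (-4 - 40)² = (-44)² = 1936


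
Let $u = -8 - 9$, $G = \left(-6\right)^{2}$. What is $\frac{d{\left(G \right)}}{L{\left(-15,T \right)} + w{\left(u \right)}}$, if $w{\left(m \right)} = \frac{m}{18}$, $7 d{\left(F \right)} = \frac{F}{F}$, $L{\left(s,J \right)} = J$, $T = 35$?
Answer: $\frac{18}{4291} \approx 0.0041948$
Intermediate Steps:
$G = 36$
$u = -17$ ($u = -8 - 9 = -17$)
$d{\left(F \right)} = \frac{1}{7}$ ($d{\left(F \right)} = \frac{F \frac{1}{F}}{7} = \frac{1}{7} \cdot 1 = \frac{1}{7}$)
$w{\left(m \right)} = \frac{m}{18}$ ($w{\left(m \right)} = m \frac{1}{18} = \frac{m}{18}$)
$\frac{d{\left(G \right)}}{L{\left(-15,T \right)} + w{\left(u \right)}} = \frac{1}{35 + \frac{1}{18} \left(-17\right)} \frac{1}{7} = \frac{1}{35 - \frac{17}{18}} \cdot \frac{1}{7} = \frac{1}{\frac{613}{18}} \cdot \frac{1}{7} = \frac{18}{613} \cdot \frac{1}{7} = \frac{18}{4291}$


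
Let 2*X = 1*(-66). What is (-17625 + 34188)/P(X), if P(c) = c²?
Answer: 5521/363 ≈ 15.209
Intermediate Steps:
X = -33 (X = (1*(-66))/2 = (½)*(-66) = -33)
(-17625 + 34188)/P(X) = (-17625 + 34188)/((-33)²) = 16563/1089 = 16563*(1/1089) = 5521/363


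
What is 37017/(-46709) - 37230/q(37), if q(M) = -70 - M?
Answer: 1735015251/4997863 ≈ 347.15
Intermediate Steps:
37017/(-46709) - 37230/q(37) = 37017/(-46709) - 37230/(-70 - 1*37) = 37017*(-1/46709) - 37230/(-70 - 37) = -37017/46709 - 37230/(-107) = -37017/46709 - 37230*(-1/107) = -37017/46709 + 37230/107 = 1735015251/4997863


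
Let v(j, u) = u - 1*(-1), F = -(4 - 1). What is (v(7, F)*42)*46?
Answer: -3864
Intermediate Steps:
F = -3 (F = -1*3 = -3)
v(j, u) = 1 + u (v(j, u) = u + 1 = 1 + u)
(v(7, F)*42)*46 = ((1 - 3)*42)*46 = -2*42*46 = -84*46 = -3864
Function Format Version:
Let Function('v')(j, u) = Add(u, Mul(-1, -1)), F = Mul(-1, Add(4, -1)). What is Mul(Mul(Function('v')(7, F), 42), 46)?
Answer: -3864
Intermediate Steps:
F = -3 (F = Mul(-1, 3) = -3)
Function('v')(j, u) = Add(1, u) (Function('v')(j, u) = Add(u, 1) = Add(1, u))
Mul(Mul(Function('v')(7, F), 42), 46) = Mul(Mul(Add(1, -3), 42), 46) = Mul(Mul(-2, 42), 46) = Mul(-84, 46) = -3864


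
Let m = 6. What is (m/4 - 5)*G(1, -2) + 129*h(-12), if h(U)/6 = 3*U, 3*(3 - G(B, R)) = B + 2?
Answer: -27871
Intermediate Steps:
G(B, R) = 7/3 - B/3 (G(B, R) = 3 - (B + 2)/3 = 3 - (2 + B)/3 = 3 + (-2/3 - B/3) = 7/3 - B/3)
h(U) = 18*U (h(U) = 6*(3*U) = 18*U)
(m/4 - 5)*G(1, -2) + 129*h(-12) = (6/4 - 5)*(7/3 - 1/3*1) + 129*(18*(-12)) = (6*(1/4) - 5)*(7/3 - 1/3) + 129*(-216) = (3/2 - 5)*2 - 27864 = -7/2*2 - 27864 = -7 - 27864 = -27871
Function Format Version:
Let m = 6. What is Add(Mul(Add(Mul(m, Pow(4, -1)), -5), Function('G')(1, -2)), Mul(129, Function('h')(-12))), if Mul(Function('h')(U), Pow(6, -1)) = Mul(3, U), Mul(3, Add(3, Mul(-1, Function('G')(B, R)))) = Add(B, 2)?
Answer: -27871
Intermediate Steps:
Function('G')(B, R) = Add(Rational(7, 3), Mul(Rational(-1, 3), B)) (Function('G')(B, R) = Add(3, Mul(Rational(-1, 3), Add(B, 2))) = Add(3, Mul(Rational(-1, 3), Add(2, B))) = Add(3, Add(Rational(-2, 3), Mul(Rational(-1, 3), B))) = Add(Rational(7, 3), Mul(Rational(-1, 3), B)))
Function('h')(U) = Mul(18, U) (Function('h')(U) = Mul(6, Mul(3, U)) = Mul(18, U))
Add(Mul(Add(Mul(m, Pow(4, -1)), -5), Function('G')(1, -2)), Mul(129, Function('h')(-12))) = Add(Mul(Add(Mul(6, Pow(4, -1)), -5), Add(Rational(7, 3), Mul(Rational(-1, 3), 1))), Mul(129, Mul(18, -12))) = Add(Mul(Add(Mul(6, Rational(1, 4)), -5), Add(Rational(7, 3), Rational(-1, 3))), Mul(129, -216)) = Add(Mul(Add(Rational(3, 2), -5), 2), -27864) = Add(Mul(Rational(-7, 2), 2), -27864) = Add(-7, -27864) = -27871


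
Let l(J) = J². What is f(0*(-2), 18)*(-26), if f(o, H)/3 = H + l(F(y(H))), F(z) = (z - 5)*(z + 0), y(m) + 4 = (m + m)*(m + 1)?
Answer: -16433118001404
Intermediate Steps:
y(m) = -4 + 2*m*(1 + m) (y(m) = -4 + (m + m)*(m + 1) = -4 + (2*m)*(1 + m) = -4 + 2*m*(1 + m))
F(z) = z*(-5 + z) (F(z) = (-5 + z)*z = z*(-5 + z))
f(o, H) = 3*H + 3*(-9 + 2*H + 2*H²)²*(-4 + 2*H + 2*H²)² (f(o, H) = 3*(H + ((-4 + 2*H + 2*H²)*(-5 + (-4 + 2*H + 2*H²)))²) = 3*(H + ((-4 + 2*H + 2*H²)*(-9 + 2*H + 2*H²))²) = 3*(H + ((-9 + 2*H + 2*H²)*(-4 + 2*H + 2*H²))²) = 3*(H + (-9 + 2*H + 2*H²)²*(-4 + 2*H + 2*H²)²) = 3*H + 3*(-9 + 2*H + 2*H²)²*(-4 + 2*H + 2*H²)²)
f(0*(-2), 18)*(-26) = (3*18 + 12*(-9 + 2*18 + 2*18²)²*(-2 + 18 + 18²)²)*(-26) = (54 + 12*(-9 + 36 + 2*324)²*(-2 + 18 + 324)²)*(-26) = (54 + 12*(-9 + 36 + 648)²*340²)*(-26) = (54 + 12*675²*115600)*(-26) = (54 + 12*455625*115600)*(-26) = (54 + 632043000000)*(-26) = 632043000054*(-26) = -16433118001404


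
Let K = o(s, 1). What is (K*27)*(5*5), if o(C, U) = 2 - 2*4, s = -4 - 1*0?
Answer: -4050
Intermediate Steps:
s = -4 (s = -4 + 0 = -4)
o(C, U) = -6 (o(C, U) = 2 - 8 = -6)
K = -6
(K*27)*(5*5) = (-6*27)*(5*5) = -162*25 = -4050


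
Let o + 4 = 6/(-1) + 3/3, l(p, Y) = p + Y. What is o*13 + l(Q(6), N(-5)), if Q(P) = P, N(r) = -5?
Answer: -116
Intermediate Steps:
l(p, Y) = Y + p
o = -9 (o = -4 + (6/(-1) + 3/3) = -4 + (6*(-1) + 3*(⅓)) = -4 + (-6 + 1) = -4 - 5 = -9)
o*13 + l(Q(6), N(-5)) = -9*13 + (-5 + 6) = -117 + 1 = -116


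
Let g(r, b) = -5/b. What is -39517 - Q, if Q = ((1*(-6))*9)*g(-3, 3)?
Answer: -39607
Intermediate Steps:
Q = 90 (Q = ((1*(-6))*9)*(-5/3) = (-6*9)*(-5*1/3) = -54*(-5/3) = 90)
-39517 - Q = -39517 - 1*90 = -39517 - 90 = -39607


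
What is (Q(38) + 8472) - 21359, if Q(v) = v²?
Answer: -11443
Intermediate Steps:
(Q(38) + 8472) - 21359 = (38² + 8472) - 21359 = (1444 + 8472) - 21359 = 9916 - 21359 = -11443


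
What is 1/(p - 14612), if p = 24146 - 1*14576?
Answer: -1/5042 ≈ -0.00019833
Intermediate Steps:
p = 9570 (p = 24146 - 14576 = 9570)
1/(p - 14612) = 1/(9570 - 14612) = 1/(-5042) = -1/5042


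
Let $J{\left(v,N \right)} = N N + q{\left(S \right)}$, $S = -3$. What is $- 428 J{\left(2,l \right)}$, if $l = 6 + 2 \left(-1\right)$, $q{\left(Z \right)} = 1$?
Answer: $-7276$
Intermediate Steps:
$l = 4$ ($l = 6 - 2 = 4$)
$J{\left(v,N \right)} = 1 + N^{2}$ ($J{\left(v,N \right)} = N N + 1 = N^{2} + 1 = 1 + N^{2}$)
$- 428 J{\left(2,l \right)} = - 428 \left(1 + 4^{2}\right) = - 428 \left(1 + 16\right) = \left(-428\right) 17 = -7276$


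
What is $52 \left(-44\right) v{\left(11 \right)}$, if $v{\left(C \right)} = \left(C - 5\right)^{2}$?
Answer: $-82368$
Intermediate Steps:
$v{\left(C \right)} = \left(-5 + C\right)^{2}$
$52 \left(-44\right) v{\left(11 \right)} = 52 \left(-44\right) \left(-5 + 11\right)^{2} = - 2288 \cdot 6^{2} = \left(-2288\right) 36 = -82368$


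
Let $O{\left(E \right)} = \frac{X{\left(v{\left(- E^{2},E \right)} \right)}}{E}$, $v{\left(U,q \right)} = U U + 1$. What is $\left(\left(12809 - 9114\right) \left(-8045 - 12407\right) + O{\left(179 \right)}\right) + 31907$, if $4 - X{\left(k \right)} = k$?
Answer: $- \frac{14547969385}{179} \approx -8.1274 \cdot 10^{7}$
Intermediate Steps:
$v{\left(U,q \right)} = 1 + U^{2}$ ($v{\left(U,q \right)} = U^{2} + 1 = 1 + U^{2}$)
$X{\left(k \right)} = 4 - k$
$O{\left(E \right)} = \frac{3 - E^{4}}{E}$ ($O{\left(E \right)} = \frac{4 - \left(1 + \left(- E^{2}\right)^{2}\right)}{E} = \frac{4 - \left(1 + E^{4}\right)}{E} = \frac{3 - E^{4}}{E}$)
$\left(\left(12809 - 9114\right) \left(-8045 - 12407\right) + O{\left(179 \right)}\right) + 31907 = \left(\left(12809 - 9114\right) \left(-8045 - 12407\right) + \frac{3 - 179^{4}}{179}\right) + 31907 = \left(3695 \left(-20452\right) + \frac{3 - 1026625681}{179}\right) + 31907 = \left(-75570140 + \frac{3 - 1026625681}{179}\right) + 31907 = \left(-75570140 + \frac{1}{179} \left(-1026625678\right)\right) + 31907 = \left(-75570140 - \frac{1026625678}{179}\right) + 31907 = - \frac{14553680738}{179} + 31907 = - \frac{14547969385}{179}$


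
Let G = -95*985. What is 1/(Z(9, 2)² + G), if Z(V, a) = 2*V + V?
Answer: -1/92846 ≈ -1.0771e-5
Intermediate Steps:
Z(V, a) = 3*V
G = -93575
1/(Z(9, 2)² + G) = 1/((3*9)² - 93575) = 1/(27² - 93575) = 1/(729 - 93575) = 1/(-92846) = -1/92846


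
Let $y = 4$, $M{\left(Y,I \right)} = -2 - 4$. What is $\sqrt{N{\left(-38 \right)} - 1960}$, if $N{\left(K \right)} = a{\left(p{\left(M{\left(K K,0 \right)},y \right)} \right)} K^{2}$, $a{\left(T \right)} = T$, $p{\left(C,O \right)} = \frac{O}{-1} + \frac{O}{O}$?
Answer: $22 i \sqrt{13} \approx 79.322 i$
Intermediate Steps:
$M{\left(Y,I \right)} = -6$
$p{\left(C,O \right)} = 1 - O$ ($p{\left(C,O \right)} = O \left(-1\right) + 1 = - O + 1 = 1 - O$)
$N{\left(K \right)} = - 3 K^{2}$ ($N{\left(K \right)} = \left(1 - 4\right) K^{2} = - 3 K^{2}$)
$\sqrt{N{\left(-38 \right)} - 1960} = \sqrt{- 3 \left(-38\right)^{2} - 1960} = \sqrt{\left(-3\right) 1444 - 1960} = \sqrt{-4332 - 1960} = \sqrt{-6292} = 22 i \sqrt{13}$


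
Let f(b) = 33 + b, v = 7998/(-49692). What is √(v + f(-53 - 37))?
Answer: I*√3920756774/8282 ≈ 7.5605*I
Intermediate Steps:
v = -1333/8282 (v = 7998*(-1/49692) = -1333/8282 ≈ -0.16095)
√(v + f(-53 - 37)) = √(-1333/8282 + (33 + (-53 - 37))) = √(-1333/8282 + (33 - 90)) = √(-1333/8282 - 57) = √(-473407/8282) = I*√3920756774/8282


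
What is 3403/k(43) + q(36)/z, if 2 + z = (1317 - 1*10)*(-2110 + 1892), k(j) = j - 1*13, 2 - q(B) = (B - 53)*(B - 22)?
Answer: 10100029/89040 ≈ 113.43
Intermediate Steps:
q(B) = 2 - (-53 + B)*(-22 + B) (q(B) = 2 - (B - 53)*(B - 22) = 2 - (-53 + B)*(-22 + B))
k(j) = -13 + j (k(j) = j - 13 = -13 + j)
z = -284928 (z = -2 + (1317 - 1*10)*(-2110 + 1892) = -2 + (1317 - 10)*(-218) = -2 + 1307*(-218) = -2 - 284926 = -284928)
3403/k(43) + q(36)/z = 3403/(-13 + 43) + (-1164 - 1*36² + 75*36)/(-284928) = 3403/30 + (-1164 - 1*1296 + 2700)*(-1/284928) = 3403*(1/30) + (-1164 - 1296 + 2700)*(-1/284928) = 3403/30 + 240*(-1/284928) = 3403/30 - 5/5936 = 10100029/89040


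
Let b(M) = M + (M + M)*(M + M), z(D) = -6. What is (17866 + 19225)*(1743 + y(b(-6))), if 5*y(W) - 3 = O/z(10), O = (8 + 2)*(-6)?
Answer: 323730248/5 ≈ 6.4746e+7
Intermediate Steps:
O = -60 (O = 10*(-6) = -60)
b(M) = M + 4*M² (b(M) = M + (2*M)*(2*M) = M + 4*M²)
y(W) = 13/5 (y(W) = ⅗ + (-60/(-6))/5 = ⅗ + (-60*(-⅙))/5 = ⅗ + (⅕)*10 = ⅗ + 2 = 13/5)
(17866 + 19225)*(1743 + y(b(-6))) = (17866 + 19225)*(1743 + 13/5) = 37091*(8728/5) = 323730248/5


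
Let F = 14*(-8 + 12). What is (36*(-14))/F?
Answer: -9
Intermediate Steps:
F = 56 (F = 14*4 = 56)
(36*(-14))/F = (36*(-14))/56 = -504*1/56 = -9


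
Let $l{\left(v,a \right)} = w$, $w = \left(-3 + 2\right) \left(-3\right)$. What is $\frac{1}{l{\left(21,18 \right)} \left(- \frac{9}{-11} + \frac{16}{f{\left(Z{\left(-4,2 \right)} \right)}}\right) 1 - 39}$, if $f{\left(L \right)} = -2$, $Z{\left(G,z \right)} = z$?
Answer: $- \frac{11}{666} \approx -0.016517$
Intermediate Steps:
$w = 3$ ($w = \left(-1\right) \left(-3\right) = 3$)
$l{\left(v,a \right)} = 3$
$\frac{1}{l{\left(21,18 \right)} \left(- \frac{9}{-11} + \frac{16}{f{\left(Z{\left(-4,2 \right)} \right)}}\right) 1 - 39} = \frac{1}{3 \left(- \frac{9}{-11} + \frac{16}{-2}\right) 1 - 39} = \frac{1}{3 \left(\left(-9\right) \left(- \frac{1}{11}\right) + 16 \left(- \frac{1}{2}\right)\right) 1 - 39} = \frac{1}{3 \left(\frac{9}{11} - 8\right) 1 - 39} = \frac{1}{3 \left(\left(- \frac{79}{11}\right) 1\right) - 39} = \frac{1}{3 \left(- \frac{79}{11}\right) - 39} = \frac{1}{- \frac{237}{11} - 39} = \frac{1}{- \frac{666}{11}} = - \frac{11}{666}$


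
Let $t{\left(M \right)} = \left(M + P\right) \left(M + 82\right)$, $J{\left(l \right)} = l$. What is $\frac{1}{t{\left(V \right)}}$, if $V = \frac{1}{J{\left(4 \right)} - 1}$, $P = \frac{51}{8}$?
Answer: $\frac{72}{39767} \approx 0.0018105$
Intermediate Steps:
$P = \frac{51}{8}$ ($P = 51 \cdot \frac{1}{8} = \frac{51}{8} \approx 6.375$)
$V = \frac{1}{3}$ ($V = \frac{1}{4 - 1} = \frac{1}{3} \approx 0.33333$)
$t{\left(M \right)} = \left(82 + M\right) \left(\frac{51}{8} + M\right)$ ($t{\left(M \right)} = \left(M + \frac{51}{8}\right) \left(M + 82\right) = \left(\frac{51}{8} + M\right) \left(82 + M\right) = \left(82 + M\right) \left(\frac{51}{8} + M\right)$)
$\frac{1}{t{\left(V \right)}} = \frac{1}{\frac{2091}{4} + \left(\frac{1}{3}\right)^{2} + \frac{707}{8} \cdot \frac{1}{3}} = \frac{1}{\frac{2091}{4} + \frac{1}{9} + \frac{707}{24}} = \frac{1}{\frac{39767}{72}} = \frac{72}{39767}$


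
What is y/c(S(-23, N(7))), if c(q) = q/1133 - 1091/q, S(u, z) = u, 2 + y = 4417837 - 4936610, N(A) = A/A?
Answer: -4506252575/411858 ≈ -10941.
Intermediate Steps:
N(A) = 1
y = -518775 (y = -2 + (4417837 - 4936610) = -2 - 518773 = -518775)
c(q) = -1091/q + q/1133 (c(q) = q*(1/1133) - 1091/q = q/1133 - 1091/q = -1091/q + q/1133)
y/c(S(-23, N(7))) = -518775/(-1091/(-23) + (1/1133)*(-23)) = -518775/(-1091*(-1/23) - 23/1133) = -518775/(1091/23 - 23/1133) = -518775/1235574/26059 = -518775*26059/1235574 = -4506252575/411858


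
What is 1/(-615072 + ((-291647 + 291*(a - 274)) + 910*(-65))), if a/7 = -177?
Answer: -1/1406152 ≈ -7.1116e-7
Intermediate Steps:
a = -1239 (a = 7*(-177) = -1239)
1/(-615072 + ((-291647 + 291*(a - 274)) + 910*(-65))) = 1/(-615072 + ((-291647 + 291*(-1239 - 274)) + 910*(-65))) = 1/(-615072 + ((-291647 + 291*(-1513)) - 59150)) = 1/(-615072 + ((-291647 - 440283) - 59150)) = 1/(-615072 + (-731930 - 59150)) = 1/(-615072 - 791080) = 1/(-1406152) = -1/1406152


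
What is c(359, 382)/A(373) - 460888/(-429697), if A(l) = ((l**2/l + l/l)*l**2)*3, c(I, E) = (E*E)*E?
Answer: 47949232416020/33538439105193 ≈ 1.4297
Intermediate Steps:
c(I, E) = E**3 (c(I, E) = E**2*E = E**3)
A(l) = 3*l**2*(1 + l) (A(l) = ((l + 1)*l**2)*3 = ((1 + l)*l**2)*3 = (l**2*(1 + l))*3 = 3*l**2*(1 + l))
c(359, 382)/A(373) - 460888/(-429697) = 382**3/((3*373**2*(1 + 373))) - 460888/(-429697) = 55742968/((3*139129*374)) - 460888*(-1/429697) = 55742968/156102738 + 460888/429697 = 55742968*(1/156102738) + 460888/429697 = 27871484/78051369 + 460888/429697 = 47949232416020/33538439105193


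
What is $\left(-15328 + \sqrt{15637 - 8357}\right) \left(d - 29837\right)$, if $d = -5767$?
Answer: $545738112 - 142416 \sqrt{455} \approx 5.427 \cdot 10^{8}$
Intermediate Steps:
$\left(-15328 + \sqrt{15637 - 8357}\right) \left(d - 29837\right) = \left(-15328 + \sqrt{15637 - 8357}\right) \left(-5767 - 29837\right) = \left(-15328 + \sqrt{7280}\right) \left(-35604\right) = \left(-15328 + 4 \sqrt{455}\right) \left(-35604\right) = 545738112 - 142416 \sqrt{455}$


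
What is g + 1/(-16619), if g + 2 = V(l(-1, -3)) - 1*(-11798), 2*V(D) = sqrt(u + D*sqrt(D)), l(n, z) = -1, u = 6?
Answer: 196037723/16619 + sqrt(6 - I)/2 ≈ 11797.0 - 0.10171*I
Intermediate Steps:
V(D) = sqrt(6 + D**(3/2))/2 (V(D) = sqrt(6 + D*sqrt(D))/2 = sqrt(6 + D**(3/2))/2)
g = 11796 + sqrt(6 - I)/2 (g = -2 + (sqrt(6 + (-1)**(3/2))/2 - 1*(-11798)) = -2 + (sqrt(6 - I)/2 + 11798) = -2 + (11798 + sqrt(6 - I)/2) = 11796 + sqrt(6 - I)/2 ≈ 11797.0 - 0.10171*I)
g + 1/(-16619) = (11796 + sqrt(6 - I)/2) + 1/(-16619) = (11796 + sqrt(6 - I)/2) - 1/16619 = 196037723/16619 + sqrt(6 - I)/2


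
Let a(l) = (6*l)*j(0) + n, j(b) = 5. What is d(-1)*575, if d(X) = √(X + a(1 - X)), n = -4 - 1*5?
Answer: 2875*√2 ≈ 4065.9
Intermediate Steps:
n = -9 (n = -4 - 5 = -9)
a(l) = -9 + 30*l (a(l) = (6*l)*5 - 9 = 30*l - 9 = -9 + 30*l)
d(X) = √(21 - 29*X) (d(X) = √(X + (-9 + 30*(1 - X))) = √(X + (-9 + (30 - 30*X))) = √(X + (21 - 30*X)) = √(21 - 29*X))
d(-1)*575 = √(21 - 29*(-1))*575 = √(21 + 29)*575 = √50*575 = (5*√2)*575 = 2875*√2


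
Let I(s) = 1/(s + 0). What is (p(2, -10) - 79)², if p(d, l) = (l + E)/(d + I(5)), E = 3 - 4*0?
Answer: 817216/121 ≈ 6753.9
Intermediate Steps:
E = 3 (E = 3 + 0 = 3)
I(s) = 1/s
p(d, l) = (3 + l)/(⅕ + d) (p(d, l) = (l + 3)/(d + 1/5) = (3 + l)/(d + ⅕) = (3 + l)/(⅕ + d))
(p(2, -10) - 79)² = (5*(3 - 10)/(1 + 5*2) - 79)² = (5*(-7)/(1 + 10) - 79)² = (5*(-7)/11 - 79)² = (5*(1/11)*(-7) - 79)² = (-35/11 - 79)² = (-904/11)² = 817216/121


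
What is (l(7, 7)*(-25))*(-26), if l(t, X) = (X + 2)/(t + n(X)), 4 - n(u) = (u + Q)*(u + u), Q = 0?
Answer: -1950/29 ≈ -67.241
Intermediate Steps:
n(u) = 4 - 2*u² (n(u) = 4 - (u + 0)*(u + u) = 4 - u*2*u = 4 - 2*u²)
l(t, X) = (2 + X)/(4 + t - 2*X²) (l(t, X) = (X + 2)/(t + (4 - 2*X²)) = (2 + X)/(4 + t - 2*X²))
(l(7, 7)*(-25))*(-26) = (((2 + 7)/(4 + 7 - 2*7²))*(-25))*(-26) = ((9/(4 + 7 - 2*49))*(-25))*(-26) = ((9/(4 + 7 - 98))*(-25))*(-26) = ((9/(-87))*(-25))*(-26) = (-1/87*9*(-25))*(-26) = -3/29*(-25)*(-26) = (75/29)*(-26) = -1950/29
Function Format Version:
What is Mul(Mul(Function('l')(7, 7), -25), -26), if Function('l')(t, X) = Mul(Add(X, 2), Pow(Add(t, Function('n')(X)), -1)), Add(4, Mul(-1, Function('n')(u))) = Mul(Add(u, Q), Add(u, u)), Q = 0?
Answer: Rational(-1950, 29) ≈ -67.241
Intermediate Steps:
Function('n')(u) = Add(4, Mul(-2, Pow(u, 2))) (Function('n')(u) = Add(4, Mul(-1, Mul(Add(u, 0), Add(u, u)))) = Add(4, Mul(-1, Mul(u, Mul(2, u)))) = Add(4, Mul(-1, Mul(2, Pow(u, 2)))) = Add(4, Mul(-2, Pow(u, 2))))
Function('l')(t, X) = Mul(Pow(Add(4, t, Mul(-2, Pow(X, 2))), -1), Add(2, X)) (Function('l')(t, X) = Mul(Add(X, 2), Pow(Add(t, Add(4, Mul(-2, Pow(X, 2)))), -1)) = Mul(Add(2, X), Pow(Add(4, t, Mul(-2, Pow(X, 2))), -1)) = Mul(Pow(Add(4, t, Mul(-2, Pow(X, 2))), -1), Add(2, X)))
Mul(Mul(Function('l')(7, 7), -25), -26) = Mul(Mul(Mul(Pow(Add(4, 7, Mul(-2, Pow(7, 2))), -1), Add(2, 7)), -25), -26) = Mul(Mul(Mul(Pow(Add(4, 7, Mul(-2, 49)), -1), 9), -25), -26) = Mul(Mul(Mul(Pow(Add(4, 7, -98), -1), 9), -25), -26) = Mul(Mul(Mul(Pow(-87, -1), 9), -25), -26) = Mul(Mul(Mul(Rational(-1, 87), 9), -25), -26) = Mul(Mul(Rational(-3, 29), -25), -26) = Mul(Rational(75, 29), -26) = Rational(-1950, 29)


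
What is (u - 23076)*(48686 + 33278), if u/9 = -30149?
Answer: -24131594988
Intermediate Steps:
u = -271341 (u = 9*(-30149) = -271341)
(u - 23076)*(48686 + 33278) = (-271341 - 23076)*(48686 + 33278) = -294417*81964 = -24131594988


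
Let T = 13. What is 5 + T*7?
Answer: 96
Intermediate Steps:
5 + T*7 = 5 + 13*7 = 5 + 91 = 96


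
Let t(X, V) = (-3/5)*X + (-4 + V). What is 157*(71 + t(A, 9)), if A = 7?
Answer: 56363/5 ≈ 11273.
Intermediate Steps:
t(X, V) = -4 + V - 3*X/5 (t(X, V) = (-3*⅕)*X + (-4 + V) = -3*X/5 + (-4 + V) = -4 + V - 3*X/5)
157*(71 + t(A, 9)) = 157*(71 + (-4 + 9 - ⅗*7)) = 157*(71 + (-4 + 9 - 21/5)) = 157*(71 + ⅘) = 157*(359/5) = 56363/5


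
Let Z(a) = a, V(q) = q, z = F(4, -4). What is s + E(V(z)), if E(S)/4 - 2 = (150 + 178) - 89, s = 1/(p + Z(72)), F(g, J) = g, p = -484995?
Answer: 467465771/484923 ≈ 964.00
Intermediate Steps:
z = 4
s = -1/484923 (s = 1/(-484995 + 72) = 1/(-484923) = -1/484923 ≈ -2.0622e-6)
E(S) = 964 (E(S) = 8 + 4*((150 + 178) - 89) = 8 + 4*(328 - 89) = 8 + 4*239 = 8 + 956 = 964)
s + E(V(z)) = -1/484923 + 964 = 467465771/484923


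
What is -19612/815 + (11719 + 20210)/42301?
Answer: -803585077/34475315 ≈ -23.309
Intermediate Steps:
-19612/815 + (11719 + 20210)/42301 = -19612*1/815 + 31929*(1/42301) = -19612/815 + 31929/42301 = -803585077/34475315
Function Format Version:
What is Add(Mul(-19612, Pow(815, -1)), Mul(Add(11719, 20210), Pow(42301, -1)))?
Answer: Rational(-803585077, 34475315) ≈ -23.309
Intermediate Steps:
Add(Mul(-19612, Pow(815, -1)), Mul(Add(11719, 20210), Pow(42301, -1))) = Add(Mul(-19612, Rational(1, 815)), Mul(31929, Rational(1, 42301))) = Add(Rational(-19612, 815), Rational(31929, 42301)) = Rational(-803585077, 34475315)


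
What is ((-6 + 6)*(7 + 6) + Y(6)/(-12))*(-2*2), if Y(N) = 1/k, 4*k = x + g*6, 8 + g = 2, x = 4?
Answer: -1/24 ≈ -0.041667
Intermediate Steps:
g = -6 (g = -8 + 2 = -6)
k = -8 (k = (4 - 6*6)/4 = (4 - 36)/4 = (¼)*(-32) = -8)
Y(N) = -⅛ (Y(N) = 1/(-8) = -⅛)
((-6 + 6)*(7 + 6) + Y(6)/(-12))*(-2*2) = ((-6 + 6)*(7 + 6) - ⅛/(-12))*(-2*2) = (0*13 - ⅛*(-1/12))*(-4) = (0 + 1/96)*(-4) = (1/96)*(-4) = -1/24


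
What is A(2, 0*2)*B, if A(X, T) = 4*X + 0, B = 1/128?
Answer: 1/16 ≈ 0.062500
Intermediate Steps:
B = 1/128 ≈ 0.0078125
A(X, T) = 4*X
A(2, 0*2)*B = (4*2)*(1/128) = 8*(1/128) = 1/16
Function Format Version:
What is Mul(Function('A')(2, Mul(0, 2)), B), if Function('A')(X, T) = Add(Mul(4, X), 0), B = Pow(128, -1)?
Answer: Rational(1, 16) ≈ 0.062500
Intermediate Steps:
B = Rational(1, 128) ≈ 0.0078125
Function('A')(X, T) = Mul(4, X)
Mul(Function('A')(2, Mul(0, 2)), B) = Mul(Mul(4, 2), Rational(1, 128)) = Mul(8, Rational(1, 128)) = Rational(1, 16)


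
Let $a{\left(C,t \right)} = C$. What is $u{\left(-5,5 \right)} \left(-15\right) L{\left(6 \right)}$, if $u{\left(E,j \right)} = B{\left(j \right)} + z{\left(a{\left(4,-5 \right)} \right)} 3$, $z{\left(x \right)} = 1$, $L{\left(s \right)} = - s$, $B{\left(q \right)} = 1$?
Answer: $360$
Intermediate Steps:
$u{\left(E,j \right)} = 4$ ($u{\left(E,j \right)} = 1 + 1 \cdot 3 = 1 + 3 = 4$)
$u{\left(-5,5 \right)} \left(-15\right) L{\left(6 \right)} = 4 \left(-15\right) \left(\left(-1\right) 6\right) = \left(-60\right) \left(-6\right) = 360$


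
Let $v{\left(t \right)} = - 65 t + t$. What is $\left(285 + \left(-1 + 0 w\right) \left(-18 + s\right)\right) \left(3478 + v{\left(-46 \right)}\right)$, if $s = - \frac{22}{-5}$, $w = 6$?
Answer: $\frac{9588046}{5} \approx 1.9176 \cdot 10^{6}$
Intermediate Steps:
$v{\left(t \right)} = - 64 t$
$s = \frac{22}{5}$ ($s = \left(-22\right) \left(- \frac{1}{5}\right) = \frac{22}{5} \approx 4.4$)
$\left(285 + \left(-1 + 0 w\right) \left(-18 + s\right)\right) \left(3478 + v{\left(-46 \right)}\right) = \left(285 + \left(-1 + 0 \cdot 6\right) \left(-18 + \frac{22}{5}\right)\right) \left(3478 - -2944\right) = \left(285 + \left(-1 + 0\right) \left(- \frac{68}{5}\right)\right) \left(3478 + 2944\right) = \left(285 - - \frac{68}{5}\right) 6422 = \left(285 + \frac{68}{5}\right) 6422 = \frac{1493}{5} \cdot 6422 = \frac{9588046}{5}$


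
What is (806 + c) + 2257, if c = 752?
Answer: 3815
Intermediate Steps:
(806 + c) + 2257 = (806 + 752) + 2257 = 1558 + 2257 = 3815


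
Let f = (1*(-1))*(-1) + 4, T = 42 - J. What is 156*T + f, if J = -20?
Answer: 9677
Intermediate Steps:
T = 62 (T = 42 - 1*(-20) = 42 + 20 = 62)
f = 5 (f = -1*(-1) + 4 = 1 + 4 = 5)
156*T + f = 156*62 + 5 = 9672 + 5 = 9677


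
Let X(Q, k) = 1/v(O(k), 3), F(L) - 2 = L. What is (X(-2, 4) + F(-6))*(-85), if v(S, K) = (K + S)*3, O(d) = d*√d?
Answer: 11135/33 ≈ 337.42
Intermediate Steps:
F(L) = 2 + L
O(d) = d^(3/2)
v(S, K) = 3*K + 3*S
X(Q, k) = 1/(9 + 3*k^(3/2)) (X(Q, k) = 1/(3*3 + 3*k^(3/2)) = 1/(9 + 3*k^(3/2)))
(X(-2, 4) + F(-6))*(-85) = (1/(3*(3 + 4^(3/2))) + (2 - 6))*(-85) = (1/(3*(3 + 8)) - 4)*(-85) = ((⅓)/11 - 4)*(-85) = ((⅓)*(1/11) - 4)*(-85) = (1/33 - 4)*(-85) = -131/33*(-85) = 11135/33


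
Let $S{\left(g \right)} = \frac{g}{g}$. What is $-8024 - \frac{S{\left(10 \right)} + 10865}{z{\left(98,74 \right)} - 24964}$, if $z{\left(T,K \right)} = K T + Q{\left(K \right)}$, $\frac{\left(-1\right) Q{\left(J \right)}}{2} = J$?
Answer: $- \frac{71648887}{8930} \approx -8023.4$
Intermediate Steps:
$Q{\left(J \right)} = - 2 J$
$S{\left(g \right)} = 1$
$z{\left(T,K \right)} = - 2 K + K T$ ($z{\left(T,K \right)} = K T - 2 K = - 2 K + K T$)
$-8024 - \frac{S{\left(10 \right)} + 10865}{z{\left(98,74 \right)} - 24964} = -8024 - \frac{1 + 10865}{74 \left(-2 + 98\right) - 24964} = -8024 - \frac{10866}{74 \cdot 96 - 24964} = -8024 - \frac{10866}{7104 - 24964} = -8024 - \frac{10866}{-17860} = -8024 - 10866 \left(- \frac{1}{17860}\right) = -8024 - - \frac{5433}{8930} = -8024 + \frac{5433}{8930} = - \frac{71648887}{8930}$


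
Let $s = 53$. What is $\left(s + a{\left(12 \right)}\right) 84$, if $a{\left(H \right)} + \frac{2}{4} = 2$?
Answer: $4578$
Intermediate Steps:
$a{\left(H \right)} = \frac{3}{2}$ ($a{\left(H \right)} = - \frac{1}{2} + 2 = \frac{3}{2}$)
$\left(s + a{\left(12 \right)}\right) 84 = \left(53 + \frac{3}{2}\right) 84 = \frac{109}{2} \cdot 84 = 4578$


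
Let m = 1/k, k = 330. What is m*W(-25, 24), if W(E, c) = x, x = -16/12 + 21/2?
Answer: 1/36 ≈ 0.027778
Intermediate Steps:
x = 55/6 (x = -16*1/12 + 21*(½) = -4/3 + 21/2 = 55/6 ≈ 9.1667)
W(E, c) = 55/6
m = 1/330 ≈ 0.0030303
m*W(-25, 24) = (1/330)*(55/6) = 1/36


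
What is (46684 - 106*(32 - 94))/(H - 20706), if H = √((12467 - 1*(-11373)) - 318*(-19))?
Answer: -551359368/214354277 - 26628*√29882/214354277 ≈ -2.5937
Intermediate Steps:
H = √29882 (H = √((12467 + 11373) + 6042) = √(23840 + 6042) = √29882 ≈ 172.86)
(46684 - 106*(32 - 94))/(H - 20706) = (46684 - 106*(32 - 94))/(√29882 - 20706) = (46684 - 106*(-62))/(-20706 + √29882) = (46684 + 6572)/(-20706 + √29882) = 53256/(-20706 + √29882)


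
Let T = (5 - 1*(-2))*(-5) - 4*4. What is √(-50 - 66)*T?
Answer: -102*I*√29 ≈ -549.29*I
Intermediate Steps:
T = -51 (T = (5 + 2)*(-5) - 16 = 7*(-5) - 16 = -35 - 16 = -51)
√(-50 - 66)*T = √(-50 - 66)*(-51) = √(-116)*(-51) = (2*I*√29)*(-51) = -102*I*√29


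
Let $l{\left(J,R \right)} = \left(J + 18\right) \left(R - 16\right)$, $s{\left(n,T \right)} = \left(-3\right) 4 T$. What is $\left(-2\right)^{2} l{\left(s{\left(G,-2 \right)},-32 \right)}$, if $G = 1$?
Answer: $-8064$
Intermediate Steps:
$s{\left(n,T \right)} = - 12 T$
$l{\left(J,R \right)} = \left(-16 + R\right) \left(18 + J\right)$ ($l{\left(J,R \right)} = \left(18 + J\right) \left(-16 + R\right) = \left(-16 + R\right) \left(18 + J\right)$)
$\left(-2\right)^{2} l{\left(s{\left(G,-2 \right)},-32 \right)} = \left(-2\right)^{2} \left(-288 - 16 \left(\left(-12\right) \left(-2\right)\right) + 18 \left(-32\right) + \left(-12\right) \left(-2\right) \left(-32\right)\right) = 4 \left(-288 - 384 - 576 + 24 \left(-32\right)\right) = 4 \left(-288 - 384 - 576 - 768\right) = 4 \left(-2016\right) = -8064$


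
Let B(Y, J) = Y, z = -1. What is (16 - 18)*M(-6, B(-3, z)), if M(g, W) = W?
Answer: 6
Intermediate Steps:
(16 - 18)*M(-6, B(-3, z)) = (16 - 18)*(-3) = -2*(-3) = 6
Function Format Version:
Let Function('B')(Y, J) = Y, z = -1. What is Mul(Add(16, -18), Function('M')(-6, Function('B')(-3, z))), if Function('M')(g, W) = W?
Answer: 6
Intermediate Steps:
Mul(Add(16, -18), Function('M')(-6, Function('B')(-3, z))) = Mul(Add(16, -18), -3) = Mul(-2, -3) = 6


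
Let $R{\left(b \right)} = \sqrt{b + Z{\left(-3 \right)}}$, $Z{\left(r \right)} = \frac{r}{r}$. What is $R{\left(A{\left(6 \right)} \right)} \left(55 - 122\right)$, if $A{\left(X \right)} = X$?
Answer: $- 67 \sqrt{7} \approx -177.27$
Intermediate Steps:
$Z{\left(r \right)} = 1$
$R{\left(b \right)} = \sqrt{1 + b}$ ($R{\left(b \right)} = \sqrt{b + 1} = \sqrt{1 + b}$)
$R{\left(A{\left(6 \right)} \right)} \left(55 - 122\right) = \sqrt{1 + 6} \left(55 - 122\right) = \sqrt{7} \left(-67\right) = - 67 \sqrt{7}$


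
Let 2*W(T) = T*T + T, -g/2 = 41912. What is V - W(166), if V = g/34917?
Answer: -484068361/34917 ≈ -13863.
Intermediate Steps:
g = -83824 (g = -2*41912 = -83824)
W(T) = T/2 + T²/2 (W(T) = (T*T + T)/2 = (T² + T)/2 = (T + T²)/2 = T/2 + T²/2)
V = -83824/34917 ≈ -2.4007
V - W(166) = -83824/34917 - 166*(1 + 166)/2 = -83824/34917 - 166*167/2 = -83824/34917 - 1*13861 = -83824/34917 - 13861 = -484068361/34917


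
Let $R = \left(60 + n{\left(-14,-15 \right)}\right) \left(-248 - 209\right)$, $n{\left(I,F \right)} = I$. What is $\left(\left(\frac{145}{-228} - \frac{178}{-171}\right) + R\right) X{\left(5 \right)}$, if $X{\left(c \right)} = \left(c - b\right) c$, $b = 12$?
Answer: $\frac{503256985}{684} \approx 7.3576 \cdot 10^{5}$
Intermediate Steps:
$X{\left(c \right)} = c \left(-12 + c\right)$ ($X{\left(c \right)} = \left(c - 12\right) c = \left(-12 + c\right) c = c \left(-12 + c\right)$)
$R = -21022$ ($R = \left(60 - 14\right) \left(-248 - 209\right) = 46 \left(-457\right) = -21022$)
$\left(\left(\frac{145}{-228} - \frac{178}{-171}\right) + R\right) X{\left(5 \right)} = \left(\left(\frac{145}{-228} - \frac{178}{-171}\right) - 21022\right) 5 \left(-12 + 5\right) = \left(\left(145 \left(- \frac{1}{228}\right) - - \frac{178}{171}\right) - 21022\right) 5 \left(-7\right) = \left(\left(- \frac{145}{228} + \frac{178}{171}\right) - 21022\right) \left(-35\right) = \left(\frac{277}{684} - 21022\right) \left(-35\right) = \left(- \frac{14378771}{684}\right) \left(-35\right) = \frac{503256985}{684}$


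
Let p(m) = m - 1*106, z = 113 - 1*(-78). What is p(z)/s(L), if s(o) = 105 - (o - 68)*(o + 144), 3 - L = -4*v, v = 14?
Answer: 85/1932 ≈ 0.043996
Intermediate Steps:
z = 191 (z = 113 + 78 = 191)
L = 59 (L = 3 - (-4)*14 = 3 - 1*(-56) = 3 + 56 = 59)
s(o) = 105 - (-68 + o)*(144 + o)
p(m) = -106 + m (p(m) = m - 106 = -106 + m)
p(z)/s(L) = (-106 + 191)/(9897 - 1*59**2 - 76*59) = 85/(9897 - 1*3481 - 4484) = 85/(9897 - 3481 - 4484) = 85/1932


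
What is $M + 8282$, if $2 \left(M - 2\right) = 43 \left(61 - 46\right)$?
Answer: $\frac{17213}{2} \approx 8606.5$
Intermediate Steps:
$M = \frac{649}{2}$ ($M = 2 + \frac{43 \left(61 - 46\right)}{2} = 2 + \frac{43 \cdot 15}{2} = 2 + \frac{1}{2} \cdot 645 = 2 + \frac{645}{2} = \frac{649}{2} \approx 324.5$)
$M + 8282 = \frac{649}{2} + 8282 = \frac{17213}{2}$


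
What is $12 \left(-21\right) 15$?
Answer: $-3780$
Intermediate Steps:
$12 \left(-21\right) 15 = \left(-252\right) 15 = -3780$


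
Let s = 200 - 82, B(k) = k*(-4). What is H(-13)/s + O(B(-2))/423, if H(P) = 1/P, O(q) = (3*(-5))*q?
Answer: -61501/216294 ≈ -0.28434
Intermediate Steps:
B(k) = -4*k
O(q) = -15*q
H(P) = 1/P
s = 118
H(-13)/s + O(B(-2))/423 = 1/(-13*118) - (-60)*(-2)/423 = -1/13*1/118 - 15*8*(1/423) = -1/1534 - 120*1/423 = -1/1534 - 40/141 = -61501/216294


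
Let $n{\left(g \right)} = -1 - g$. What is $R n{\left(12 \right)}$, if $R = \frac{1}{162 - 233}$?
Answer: $\frac{13}{71} \approx 0.1831$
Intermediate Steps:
$R = - \frac{1}{71}$ ($R = \frac{1}{-71} = - \frac{1}{71} \approx -0.014085$)
$R n{\left(12 \right)} = - \frac{-1 - 12}{71} = \left(- \frac{1}{71}\right) \left(-13\right) = \frac{13}{71}$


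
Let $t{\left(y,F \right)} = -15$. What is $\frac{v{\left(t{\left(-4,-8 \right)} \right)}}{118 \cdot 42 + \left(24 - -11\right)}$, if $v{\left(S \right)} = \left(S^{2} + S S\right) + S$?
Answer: $\frac{435}{4991} \approx 0.087157$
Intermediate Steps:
$v{\left(S \right)} = S + 2 S^{2}$ ($v{\left(S \right)} = \left(S^{2} + S^{2}\right) + S = 2 S^{2} + S = S + 2 S^{2}$)
$\frac{v{\left(t{\left(-4,-8 \right)} \right)}}{118 \cdot 42 + \left(24 - -11\right)} = \frac{\left(-15\right) \left(1 + 2 \left(-15\right)\right)}{118 \cdot 42 + \left(24 - -11\right)} = \frac{\left(-15\right) \left(1 - 30\right)}{4956 + \left(24 + 11\right)} = \frac{\left(-15\right) \left(-29\right)}{4956 + 35} = \frac{435}{4991}$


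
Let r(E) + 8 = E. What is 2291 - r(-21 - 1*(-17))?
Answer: 2303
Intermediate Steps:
r(E) = -8 + E
2291 - r(-21 - 1*(-17)) = 2291 - (-8 + (-21 - 1*(-17))) = 2291 - (-8 + (-21 + 17)) = 2291 - (-8 - 4) = 2291 - 1*(-12) = 2291 + 12 = 2303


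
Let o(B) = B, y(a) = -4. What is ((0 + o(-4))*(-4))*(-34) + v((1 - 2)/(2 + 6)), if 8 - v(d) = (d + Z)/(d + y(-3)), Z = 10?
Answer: -17609/33 ≈ -533.61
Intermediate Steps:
v(d) = 8 - (10 + d)/(-4 + d) (v(d) = 8 - (d + 10)/(d - 4) = 8 - (10 + d)/(-4 + d))
((0 + o(-4))*(-4))*(-34) + v((1 - 2)/(2 + 6)) = ((0 - 4)*(-4))*(-34) + 7*(-6 + (1 - 2)/(2 + 6))/(-4 + (1 - 2)/(2 + 6)) = -4*(-4)*(-34) + 7*(-6 - 1/8)/(-4 - 1/8) = 16*(-34) + 7*(-6 - 1*1/8)/(-4 - 1*1/8) = -544 + 7*(-6 - 1/8)/(-4 - 1/8) = -544 + 7*(-49/8)/(-33/8) = -544 + 7*(-8/33)*(-49/8) = -544 + 343/33 = -17609/33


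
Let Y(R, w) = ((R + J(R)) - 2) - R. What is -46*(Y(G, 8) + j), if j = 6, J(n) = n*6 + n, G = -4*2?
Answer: 2392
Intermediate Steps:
G = -8
J(n) = 7*n (J(n) = 6*n + n = 7*n)
Y(R, w) = -2 + 7*R (Y(R, w) = ((R + 7*R) - 2) - R = (8*R - 2) - R = (-2 + 8*R) - R = -2 + 7*R)
-46*(Y(G, 8) + j) = -46*((-2 + 7*(-8)) + 6) = -46*((-2 - 56) + 6) = -46*(-58 + 6) = -46*(-52) = 2392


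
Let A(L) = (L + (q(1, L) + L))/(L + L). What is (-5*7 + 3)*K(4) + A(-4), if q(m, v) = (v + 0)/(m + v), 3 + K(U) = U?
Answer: -187/6 ≈ -31.167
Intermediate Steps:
K(U) = -3 + U
q(m, v) = v/(m + v)
A(L) = (2*L + L/(1 + L))/(2*L) (A(L) = (L + (L/(1 + L) + L))/(L + L) = (L + (L + L/(1 + L)))/((2*L)) = (2*L + L/(1 + L))*(1/(2*L)) = (2*L + L/(1 + L))/(2*L))
(-5*7 + 3)*K(4) + A(-4) = (-5*7 + 3)*(-3 + 4) + (3/2 - 4)/(1 - 4) = (-35 + 3)*1 - 5/2/(-3) = -32*1 - ⅓*(-5/2) = -32 + ⅚ = -187/6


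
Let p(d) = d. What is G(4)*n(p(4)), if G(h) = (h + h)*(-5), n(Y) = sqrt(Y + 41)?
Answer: -120*sqrt(5) ≈ -268.33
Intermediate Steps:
n(Y) = sqrt(41 + Y)
G(h) = -10*h (G(h) = (2*h)*(-5) = -10*h)
G(4)*n(p(4)) = (-10*4)*sqrt(41 + 4) = -120*sqrt(5)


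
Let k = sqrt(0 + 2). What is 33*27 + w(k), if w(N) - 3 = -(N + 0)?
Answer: 894 - sqrt(2) ≈ 892.59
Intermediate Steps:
k = sqrt(2) ≈ 1.4142
w(N) = 3 - N (w(N) = 3 - (N + 0) = 3 - N)
33*27 + w(k) = 33*27 + (3 - sqrt(2)) = 891 + (3 - sqrt(2)) = 894 - sqrt(2)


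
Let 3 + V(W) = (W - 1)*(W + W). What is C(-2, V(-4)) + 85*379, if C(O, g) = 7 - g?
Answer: 32185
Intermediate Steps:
V(W) = -3 + 2*W*(-1 + W) (V(W) = -3 + (W - 1)*(W + W) = -3 + (-1 + W)*(2*W) = -3 + 2*W*(-1 + W))
C(-2, V(-4)) + 85*379 = (7 - (-3 - 2*(-4) + 2*(-4)²)) + 85*379 = (7 - (-3 + 8 + 2*16)) + 32215 = (7 - (-3 + 8 + 32)) + 32215 = (7 - 1*37) + 32215 = (7 - 37) + 32215 = -30 + 32215 = 32185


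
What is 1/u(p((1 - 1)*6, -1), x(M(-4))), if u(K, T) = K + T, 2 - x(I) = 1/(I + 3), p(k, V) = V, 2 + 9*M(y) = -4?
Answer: 7/4 ≈ 1.7500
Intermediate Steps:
M(y) = -⅔ (M(y) = -2/9 + (⅑)*(-4) = -2/9 - 4/9 = -⅔)
x(I) = 2 - 1/(3 + I) (x(I) = 2 - 1/(I + 3) = 2 - 1/(3 + I))
1/u(p((1 - 1)*6, -1), x(M(-4))) = 1/(-1 + (5 + 2*(-⅔))/(3 - ⅔)) = 1/(-1 + (5 - 4/3)/(7/3)) = 1/(-1 + (3/7)*(11/3)) = 1/(-1 + 11/7) = 1/(4/7) = 7/4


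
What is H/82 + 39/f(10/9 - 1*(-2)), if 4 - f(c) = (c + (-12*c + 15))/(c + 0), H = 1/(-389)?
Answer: 11610777/3030310 ≈ 3.8315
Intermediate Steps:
H = -1/389 ≈ -0.0025707
f(c) = 4 - (15 - 11*c)/c (f(c) = 4 - (c + (-12*c + 15))/(c + 0) = 4 - (c + (15 - 12*c))/c = 4 - (15 - 11*c)/c)
H/82 + 39/f(10/9 - 1*(-2)) = -1/389/82 + 39/(15 - 15/(10/9 - 1*(-2))) = -1/389*1/82 + 39/(15 - 15/(10*(⅑) + 2)) = -1/31898 + 39/(15 - 15/(10/9 + 2)) = -1/31898 + 39/(15 - 15/28/9) = -1/31898 + 39/(15 - 15*9/28) = -1/31898 + 39/(15 - 135/28) = -1/31898 + 39/(285/28) = -1/31898 + 39*(28/285) = -1/31898 + 364/95 = 11610777/3030310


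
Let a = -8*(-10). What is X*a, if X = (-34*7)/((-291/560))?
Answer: 10662400/291 ≈ 36641.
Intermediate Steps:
a = 80
X = 133280/291 (X = -238/((-291*1/560)) = -238/(-291/560) = -238*(-560/291) = 133280/291 ≈ 458.01)
X*a = (133280/291)*80 = 10662400/291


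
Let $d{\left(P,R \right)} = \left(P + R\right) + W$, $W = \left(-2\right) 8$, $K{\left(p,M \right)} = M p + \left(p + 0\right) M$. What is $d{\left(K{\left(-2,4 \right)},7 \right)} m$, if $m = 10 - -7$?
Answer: $-425$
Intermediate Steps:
$K{\left(p,M \right)} = 2 M p$ ($K{\left(p,M \right)} = M p + p M = M p + M p = 2 M p$)
$W = -16$
$d{\left(P,R \right)} = -16 + P + R$ ($d{\left(P,R \right)} = \left(P + R\right) - 16 = -16 + P + R$)
$m = 17$ ($m = 10 + 7 = 17$)
$d{\left(K{\left(-2,4 \right)},7 \right)} m = \left(-16 + 2 \cdot 4 \left(-2\right) + 7\right) 17 = \left(-16 - 16 + 7\right) 17 = \left(-25\right) 17 = -425$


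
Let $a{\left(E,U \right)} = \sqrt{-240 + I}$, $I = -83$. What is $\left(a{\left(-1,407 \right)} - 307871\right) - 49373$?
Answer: $-357244 + i \sqrt{323} \approx -3.5724 \cdot 10^{5} + 17.972 i$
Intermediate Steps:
$a{\left(E,U \right)} = i \sqrt{323}$ ($a{\left(E,U \right)} = \sqrt{-240 - 83} = \sqrt{-323} = i \sqrt{323}$)
$\left(a{\left(-1,407 \right)} - 307871\right) - 49373 = \left(i \sqrt{323} - 307871\right) - 49373 = \left(-307871 + i \sqrt{323}\right) - 49373 = -357244 + i \sqrt{323}$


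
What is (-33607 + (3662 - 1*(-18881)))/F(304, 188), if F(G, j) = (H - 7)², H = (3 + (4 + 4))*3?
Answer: -2766/169 ≈ -16.367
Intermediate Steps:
H = 33 (H = (3 + 8)*3 = 11*3 = 33)
F(G, j) = 676 (F(G, j) = (33 - 7)² = 26² = 676)
(-33607 + (3662 - 1*(-18881)))/F(304, 188) = (-33607 + (3662 - 1*(-18881)))/676 = (-33607 + (3662 + 18881))*(1/676) = (-33607 + 22543)*(1/676) = -11064*1/676 = -2766/169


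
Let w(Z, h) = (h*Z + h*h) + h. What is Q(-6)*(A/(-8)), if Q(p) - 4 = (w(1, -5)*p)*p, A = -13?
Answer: 884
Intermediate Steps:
w(Z, h) = h + h² + Z*h (w(Z, h) = (Z*h + h²) + h = (h² + Z*h) + h = h + h² + Z*h)
Q(p) = 4 + 15*p² (Q(p) = 4 + ((-5*(1 + 1 - 5))*p)*p = 4 + ((-5*(-3))*p)*p = 4 + (15*p)*p = 4 + 15*p²)
Q(-6)*(A/(-8)) = (4 + 15*(-6)²)*(-13/(-8)) = (4 + 15*36)*(-13*(-⅛)) = (4 + 540)*(13/8) = 544*(13/8) = 884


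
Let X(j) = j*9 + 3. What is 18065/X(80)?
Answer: 18065/723 ≈ 24.986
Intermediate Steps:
X(j) = 3 + 9*j (X(j) = 9*j + 3 = 3 + 9*j)
18065/X(80) = 18065/(3 + 9*80) = 18065/(3 + 720) = 18065/723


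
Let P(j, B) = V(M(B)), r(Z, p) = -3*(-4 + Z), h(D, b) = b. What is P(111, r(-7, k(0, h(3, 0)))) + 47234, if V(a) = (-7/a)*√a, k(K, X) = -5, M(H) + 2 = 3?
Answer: 47227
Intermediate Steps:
M(H) = 1 (M(H) = -2 + 3 = 1)
r(Z, p) = 12 - 3*Z
V(a) = -7/√a
P(j, B) = -7 (P(j, B) = -7/√1 = -7*1 = -7)
P(111, r(-7, k(0, h(3, 0)))) + 47234 = -7 + 47234 = 47227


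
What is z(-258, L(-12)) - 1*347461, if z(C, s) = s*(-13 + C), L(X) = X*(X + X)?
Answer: -425509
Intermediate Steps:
L(X) = 2*X² (L(X) = X*(2*X) = 2*X²)
z(-258, L(-12)) - 1*347461 = (2*(-12)²)*(-13 - 258) - 1*347461 = (2*144)*(-271) - 347461 = 288*(-271) - 347461 = -78048 - 347461 = -425509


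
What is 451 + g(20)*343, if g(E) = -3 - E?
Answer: -7438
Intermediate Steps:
451 + g(20)*343 = 451 + (-3 - 1*20)*343 = 451 + (-3 - 20)*343 = 451 - 23*343 = 451 - 7889 = -7438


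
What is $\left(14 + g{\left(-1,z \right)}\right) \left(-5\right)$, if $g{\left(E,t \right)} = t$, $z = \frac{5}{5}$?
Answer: $-75$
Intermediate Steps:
$z = 1$ ($z = 5 \cdot \frac{1}{5} = 1$)
$\left(14 + g{\left(-1,z \right)}\right) \left(-5\right) = \left(14 + 1\right) \left(-5\right) = 15 \left(-5\right) = -75$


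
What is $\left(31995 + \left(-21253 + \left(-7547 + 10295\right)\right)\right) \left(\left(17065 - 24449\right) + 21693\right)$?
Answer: $193028410$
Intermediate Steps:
$\left(31995 + \left(-21253 + \left(-7547 + 10295\right)\right)\right) \left(\left(17065 - 24449\right) + 21693\right) = \left(31995 + \left(-21253 + 2748\right)\right) \left(\left(17065 - 24449\right) + 21693\right) = \left(31995 - 18505\right) \left(-7384 + 21693\right) = 13490 \cdot 14309 = 193028410$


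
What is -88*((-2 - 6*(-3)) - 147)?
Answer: 11528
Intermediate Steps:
-88*((-2 - 6*(-3)) - 147) = -88*((-2 + 18) - 147) = -88*(16 - 147) = -88*(-131) = 11528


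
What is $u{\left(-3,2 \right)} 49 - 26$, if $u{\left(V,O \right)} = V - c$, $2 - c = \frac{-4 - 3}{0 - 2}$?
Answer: $- \frac{199}{2} \approx -99.5$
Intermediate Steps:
$c = - \frac{3}{2}$ ($c = 2 - \frac{-4 - 3}{0 - 2} = 2 - - \frac{7}{-2} = 2 - \left(-7\right) \left(- \frac{1}{2}\right) = 2 - \frac{7}{2} = - \frac{3}{2} \approx -1.5$)
$u{\left(V,O \right)} = \frac{3}{2} + V$ ($u{\left(V,O \right)} = V - - \frac{3}{2} = V + \frac{3}{2} = \frac{3}{2} + V$)
$u{\left(-3,2 \right)} 49 - 26 = \left(\frac{3}{2} - 3\right) 49 - 26 = \left(- \frac{3}{2}\right) 49 - 26 = - \frac{147}{2} - 26 = - \frac{199}{2}$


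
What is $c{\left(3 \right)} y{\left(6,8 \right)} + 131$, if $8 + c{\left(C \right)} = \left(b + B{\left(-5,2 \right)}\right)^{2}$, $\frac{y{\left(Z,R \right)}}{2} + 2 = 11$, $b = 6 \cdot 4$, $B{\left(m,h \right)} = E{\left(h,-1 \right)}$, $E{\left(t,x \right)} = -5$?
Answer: $6485$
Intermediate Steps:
$B{\left(m,h \right)} = -5$
$b = 24$
$y{\left(Z,R \right)} = 18$ ($y{\left(Z,R \right)} = -4 + 2 \cdot 11 = -4 + 22 = 18$)
$c{\left(C \right)} = 353$ ($c{\left(C \right)} = -8 + \left(24 - 5\right)^{2} = -8 + 19^{2} = -8 + 361 = 353$)
$c{\left(3 \right)} y{\left(6,8 \right)} + 131 = 353 \cdot 18 + 131 = 6354 + 131 = 6485$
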